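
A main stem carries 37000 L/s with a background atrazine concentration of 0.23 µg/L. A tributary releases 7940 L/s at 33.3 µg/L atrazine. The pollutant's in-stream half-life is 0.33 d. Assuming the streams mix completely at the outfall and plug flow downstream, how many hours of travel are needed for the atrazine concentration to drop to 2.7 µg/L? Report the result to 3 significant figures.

9.26 h

Conservation of mass: C = (37000·0.2300 + 7940·33.30) / 44940 = 272900/44940 = 6.073 µg/L.
Half-life 0.33 d → k = ln 2 / 0.33 = 2.100 d⁻¹.
6.073·exp(−k·t) = 2.7 → t = ln(6.073/2.7)/k = 33340 s = 9.262 h.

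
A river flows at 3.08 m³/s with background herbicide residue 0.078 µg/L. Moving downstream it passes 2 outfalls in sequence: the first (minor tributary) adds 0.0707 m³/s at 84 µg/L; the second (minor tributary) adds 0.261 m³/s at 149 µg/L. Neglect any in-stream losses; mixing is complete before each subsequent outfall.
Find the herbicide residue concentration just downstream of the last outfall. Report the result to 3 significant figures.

13.2 µg/L

Outfall 1: combined Q = 3.151 m³/s; C = (3.080·0.07800 + 0.07070·84.00)/3.151 = 1.961 µg/L.
Outfall 2: combined Q = 3.412 m³/s; C = (3.151·1.961 + 0.2610·149.0)/3.412 = 13.21 µg/L.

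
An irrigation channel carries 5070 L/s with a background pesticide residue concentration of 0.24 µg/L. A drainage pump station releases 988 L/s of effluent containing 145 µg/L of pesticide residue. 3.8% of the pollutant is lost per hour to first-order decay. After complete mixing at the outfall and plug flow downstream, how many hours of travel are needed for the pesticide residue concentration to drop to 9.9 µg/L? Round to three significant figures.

Mixed concentration C = ΣQC/ΣQ = (5070·0.2400 + 988.0·145.0) / 6058 = 144500/6058 = 23.85 µg/L.
3.8%/h lost → k = −ln(1 − 0.038) = 0.03874 h⁻¹.
23.85·exp(−k·t) = 9.9 → t = ln(23.85/9.9)/k = 81700 s = 22.69 h.

22.7 h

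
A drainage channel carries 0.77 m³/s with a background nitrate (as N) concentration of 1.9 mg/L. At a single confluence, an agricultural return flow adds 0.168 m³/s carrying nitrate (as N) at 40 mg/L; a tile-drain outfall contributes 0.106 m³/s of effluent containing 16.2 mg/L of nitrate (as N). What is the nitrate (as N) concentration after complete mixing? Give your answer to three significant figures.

Flow-weighted average: C = (0.7700·1.900 + 0.1680·40.00 + 0.1060·16.20) / 1.044 = 9.900/1.044 = 9.483 mg/L.

9.48 mg/L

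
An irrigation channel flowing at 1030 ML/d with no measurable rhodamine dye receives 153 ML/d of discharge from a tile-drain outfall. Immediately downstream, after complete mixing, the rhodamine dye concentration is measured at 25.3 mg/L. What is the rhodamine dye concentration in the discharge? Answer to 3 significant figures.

196 mg/L

Mass balance: 1030·0 + 153.0·Cₑ = 1183·25.30
→ Cₑ = (1183·25.30 − 1030·0) / 153.0 = 195.6 mg/L.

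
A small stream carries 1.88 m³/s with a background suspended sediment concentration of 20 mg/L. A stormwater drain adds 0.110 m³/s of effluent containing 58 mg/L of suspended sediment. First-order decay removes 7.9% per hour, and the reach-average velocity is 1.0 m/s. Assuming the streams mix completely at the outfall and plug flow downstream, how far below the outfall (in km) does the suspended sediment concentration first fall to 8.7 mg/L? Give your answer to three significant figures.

Conservation of mass: C = (1.880·20.00 + 0.1100·58.00) / 1.990 = 43.98/1.990 = 22.10 mg/L.
7.9%/h lost → k = −ln(1 − 0.079) = 0.08230 h⁻¹.
Set 22.10·exp(−k·t) = 8.7 → t = ln(22.10/8.7)/k = 40780 s = 11.33 h.
Distance = v·t = 1.0·40780 = 40780 m = 40.78 km.

40.8 km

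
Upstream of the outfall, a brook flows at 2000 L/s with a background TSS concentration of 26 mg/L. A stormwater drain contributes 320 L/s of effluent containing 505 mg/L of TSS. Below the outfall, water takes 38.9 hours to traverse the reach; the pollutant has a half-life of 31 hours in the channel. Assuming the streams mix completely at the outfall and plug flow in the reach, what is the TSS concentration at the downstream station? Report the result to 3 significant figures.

38.6 mg/L

Mixed concentration C = ΣQC/ΣQ = (2000·26.00 + 320.0·505.0) / 2320 = 213600/2320 = 92.07 mg/L.
Half-life 31 h → k = ln 2 / 31 = 0.02236 h⁻¹ = 0.5366 d⁻¹.
First-order decay: C = 92.07·exp(−k·t) = 92.07·0.4190 = 38.58 mg/L.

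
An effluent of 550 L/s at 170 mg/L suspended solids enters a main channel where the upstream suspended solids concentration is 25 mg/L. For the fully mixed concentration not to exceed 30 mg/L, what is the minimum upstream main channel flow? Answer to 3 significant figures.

15400 L/s

Set C_mix = 30: (Q·25.00 + 550.0·170.0) / (Q + 550.0) = 30
→ Q = 550.0·(170.0 − 30)/(30 − 25.00) = 15400 L/s.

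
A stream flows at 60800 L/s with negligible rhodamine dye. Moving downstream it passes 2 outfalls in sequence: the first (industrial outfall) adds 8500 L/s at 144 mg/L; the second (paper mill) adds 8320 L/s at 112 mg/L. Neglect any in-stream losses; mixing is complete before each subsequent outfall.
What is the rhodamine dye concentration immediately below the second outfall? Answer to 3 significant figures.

27.8 mg/L

Outfall 1: combined Q = 69300 L/s; C = (60800·0 + 8500·144.0)/69300 = 17.66 mg/L.
Outfall 2: combined Q = 77620 L/s; C = (69300·17.66 + 8320·112.0)/77620 = 27.77 mg/L.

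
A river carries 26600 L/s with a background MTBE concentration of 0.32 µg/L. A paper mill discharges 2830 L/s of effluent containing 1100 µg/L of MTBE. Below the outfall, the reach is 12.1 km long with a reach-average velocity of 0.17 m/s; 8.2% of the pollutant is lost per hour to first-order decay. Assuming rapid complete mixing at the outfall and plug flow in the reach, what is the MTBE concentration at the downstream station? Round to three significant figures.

Flow-weighted average: C = (26600·0.3200 + 2830·1100) / 29430 = 3122000/29430 = 106.1 µg/L.
Travel time t = 12.1·1000 / 0.17 = 71180 s = 19.77 h.
8.2%/h lost → k = −ln(1 − 0.082) = 0.08556 h⁻¹.
Applying C = C₀e^(−kt): 106.1 × 0.1842 = 19.54 µg/L.

19.5 µg/L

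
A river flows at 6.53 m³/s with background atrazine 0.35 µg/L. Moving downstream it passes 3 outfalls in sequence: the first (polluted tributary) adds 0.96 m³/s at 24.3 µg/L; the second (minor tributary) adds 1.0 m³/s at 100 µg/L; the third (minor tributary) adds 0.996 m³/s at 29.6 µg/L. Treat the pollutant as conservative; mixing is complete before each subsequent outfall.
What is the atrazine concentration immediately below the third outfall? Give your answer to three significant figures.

After outfall 1: Q = 6.530 + 0.9600 = 7.490 m³/s; C = (6.530·0.3500 + 0.9600·24.30)/7.490 = 3.420 µg/L.
After outfall 2: Q = 7.490 + 1.000 = 8.490 m³/s; C = (7.490·3.420 + 1.000·100.0)/8.490 = 14.80 µg/L.
After outfall 3: Q = 8.490 + 0.9960 = 9.486 m³/s; C = (8.490·14.80 + 0.9960·29.60)/9.486 = 16.35 µg/L.

16.3 µg/L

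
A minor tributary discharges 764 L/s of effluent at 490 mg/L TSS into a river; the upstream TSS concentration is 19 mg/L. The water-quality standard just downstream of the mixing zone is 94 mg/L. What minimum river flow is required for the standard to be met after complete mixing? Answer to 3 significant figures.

4030 L/s

Set C_mix = 94: (Q·19.00 + 764.0·490.0) / (Q + 764.0) = 94
→ Q = 764.0·(490.0 − 94)/(94 − 19.00) = 4034 L/s.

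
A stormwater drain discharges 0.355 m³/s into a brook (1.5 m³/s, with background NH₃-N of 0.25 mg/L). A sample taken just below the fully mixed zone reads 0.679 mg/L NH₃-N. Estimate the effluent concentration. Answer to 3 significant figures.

Mass balance: 1.500·0.2500 + 0.3550·Cₑ = 1.855·0.6790
→ Cₑ = (1.855·0.6790 − 1.500·0.2500) / 0.3550 = 2.492 mg/L.

2.49 mg/L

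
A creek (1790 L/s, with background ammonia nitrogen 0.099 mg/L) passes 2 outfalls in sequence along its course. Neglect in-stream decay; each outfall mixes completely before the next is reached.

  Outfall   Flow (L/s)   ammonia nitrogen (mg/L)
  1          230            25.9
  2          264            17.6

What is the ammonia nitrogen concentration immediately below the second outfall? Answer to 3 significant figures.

After outfall 1: Q = 1790 + 230.0 = 2020 L/s; C = (1790·0.09900 + 230.0·25.90)/2020 = 3.037 mg/L.
After outfall 2: Q = 2020 + 264.0 = 2284 L/s; C = (2020·3.037 + 264.0·17.60)/2284 = 4.720 mg/L.

4.72 mg/L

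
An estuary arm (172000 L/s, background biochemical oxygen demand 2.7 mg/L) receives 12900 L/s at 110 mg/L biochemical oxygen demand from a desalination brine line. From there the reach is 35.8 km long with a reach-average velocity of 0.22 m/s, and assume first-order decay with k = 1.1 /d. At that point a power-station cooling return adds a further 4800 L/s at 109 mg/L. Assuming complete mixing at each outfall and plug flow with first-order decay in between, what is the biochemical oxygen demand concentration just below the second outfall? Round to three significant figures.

Flow-weighted average: C = (172000·2.700 + 12900·110.0) / 184900 = 1883000/184900 = 10.19 mg/L; combined flow 184900 L/s.
Travel time t = 35.8·1000 / 0.22 = 162700 s = 45.20 h.
Applying C = C₀e^(−kt): 10.19 × 0.1260 = 1.283 mg/L.
Second outfall: C = (184900·1.283 + 4800·109.0)/189700 = 4.009 mg/L.

4.01 mg/L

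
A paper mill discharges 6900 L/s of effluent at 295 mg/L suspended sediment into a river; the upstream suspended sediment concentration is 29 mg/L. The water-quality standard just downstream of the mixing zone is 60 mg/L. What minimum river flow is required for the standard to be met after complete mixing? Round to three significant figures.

Set C_mix = 60: (Q·29.00 + 6900·295.0) / (Q + 6900) = 60
→ Q = 6900·(295.0 − 60)/(60 − 29.00) = 52310 L/s.

52300 L/s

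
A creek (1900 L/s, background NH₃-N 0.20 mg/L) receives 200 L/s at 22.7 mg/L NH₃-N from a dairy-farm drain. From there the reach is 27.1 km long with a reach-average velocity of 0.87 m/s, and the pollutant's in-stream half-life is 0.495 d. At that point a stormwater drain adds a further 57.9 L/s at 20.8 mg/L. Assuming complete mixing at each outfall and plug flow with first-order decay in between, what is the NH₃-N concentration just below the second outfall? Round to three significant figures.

1.93 mg/L

After mixing, C = (1900·0.2000 + 200.0·22.70) / 2100 = 4920/2100 = 2.343 mg/L; combined flow 2100 L/s.
Travel time t = 27.1·1000 / 0.87 = 31150 s = 8.653 h.
Half-life 0.495 d → k = ln 2 / 0.495 = 1.400 d⁻¹.
Applying C = C₀e^(−kt): 2.343 × 0.6036 = 1.414 mg/L.
Second outfall: C = (2100·1.414 + 57.90·20.80)/2158 = 1.934 mg/L.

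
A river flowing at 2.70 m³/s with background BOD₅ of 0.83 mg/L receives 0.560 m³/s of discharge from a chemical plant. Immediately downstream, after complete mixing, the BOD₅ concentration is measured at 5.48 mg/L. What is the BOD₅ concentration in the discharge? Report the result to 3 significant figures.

Mass balance: 2.700·0.8300 + 0.5600·Cₑ = 3.260·5.480
→ Cₑ = (3.260·5.480 − 2.700·0.8300) / 0.5600 = 27.90 mg/L.

27.9 mg/L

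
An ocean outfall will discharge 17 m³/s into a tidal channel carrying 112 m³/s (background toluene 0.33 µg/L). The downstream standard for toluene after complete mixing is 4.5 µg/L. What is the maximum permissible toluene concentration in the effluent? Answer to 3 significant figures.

At the limit, (Qr·Cr + Qe·Cₑ)/(Qr + Qe) = 4.5:
Cₑ = (129.0·4.5 − 112.0·0.3300) / 17.00 = 31.97 µg/L.

32.0 µg/L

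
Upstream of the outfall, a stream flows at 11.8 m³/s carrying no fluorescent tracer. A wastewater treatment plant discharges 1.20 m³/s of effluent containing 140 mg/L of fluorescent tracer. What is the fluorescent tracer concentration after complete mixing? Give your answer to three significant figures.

12.9 mg/L

Conservation of mass: C = (11.80·0 + 1.200·140.0) / 13.00 = 168.0/13.00 = 12.92 mg/L.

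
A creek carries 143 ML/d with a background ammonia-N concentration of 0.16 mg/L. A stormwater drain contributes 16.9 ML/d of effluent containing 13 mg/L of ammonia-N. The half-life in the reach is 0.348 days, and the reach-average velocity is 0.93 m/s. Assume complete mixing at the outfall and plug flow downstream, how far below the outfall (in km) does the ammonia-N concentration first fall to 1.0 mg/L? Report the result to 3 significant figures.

16.8 km

Conservation of mass: C = (143.0·0.1600 + 16.90·13.00) / 159.9 = 242.6/159.9 = 1.517 mg/L.
Half-life 0.348 d → k = ln 2 / 0.348 = 1.992 d⁻¹.
Set 1.517·exp(−k·t) = 1.0 → t = ln(1.517/1.0)/k = 18080 s = 5.022 h.
Distance = v·t = 0.93·18080 = 16810 m = 16.81 km.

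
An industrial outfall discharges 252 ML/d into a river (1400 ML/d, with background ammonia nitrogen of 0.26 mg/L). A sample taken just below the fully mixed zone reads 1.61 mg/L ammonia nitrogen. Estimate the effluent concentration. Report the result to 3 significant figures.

Mass balance: 1400·0.2600 + 252.0·Cₑ = 1652·1.610
→ Cₑ = (1652·1.610 − 1400·0.2600) / 252.0 = 9.110 mg/L.

9.11 mg/L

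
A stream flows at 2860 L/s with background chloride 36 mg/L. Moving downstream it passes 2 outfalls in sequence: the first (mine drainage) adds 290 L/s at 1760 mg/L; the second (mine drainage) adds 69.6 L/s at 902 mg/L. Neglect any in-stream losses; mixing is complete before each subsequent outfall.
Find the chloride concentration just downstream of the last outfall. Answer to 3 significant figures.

210 mg/L

Outfall 1: combined Q = 3150 L/s; C = (2860·36.00 + 290.0·1760)/3150 = 194.7 mg/L.
Outfall 2: combined Q = 3220 L/s; C = (3150·194.7 + 69.60·902.0)/3220 = 210.0 mg/L.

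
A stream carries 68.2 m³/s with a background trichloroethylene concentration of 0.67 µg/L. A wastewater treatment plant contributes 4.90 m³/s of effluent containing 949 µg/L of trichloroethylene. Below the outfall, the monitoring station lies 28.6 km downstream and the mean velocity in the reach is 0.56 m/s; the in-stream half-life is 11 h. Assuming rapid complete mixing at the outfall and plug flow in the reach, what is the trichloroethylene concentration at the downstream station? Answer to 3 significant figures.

26.3 µg/L

Flow-weighted average: C = (68.20·0.6700 + 4.900·949.0) / 73.10 = 4696/73.10 = 64.24 µg/L.
Travel time t = 28.6·1000 / 0.56 = 51070 s = 14.19 h.
Half-life 11 h → k = ln 2 / 11 = 0.06301 h⁻¹ = 1.512 d⁻¹.
Applying C = C₀e^(−kt): 64.24 × 0.4090 = 26.28 µg/L.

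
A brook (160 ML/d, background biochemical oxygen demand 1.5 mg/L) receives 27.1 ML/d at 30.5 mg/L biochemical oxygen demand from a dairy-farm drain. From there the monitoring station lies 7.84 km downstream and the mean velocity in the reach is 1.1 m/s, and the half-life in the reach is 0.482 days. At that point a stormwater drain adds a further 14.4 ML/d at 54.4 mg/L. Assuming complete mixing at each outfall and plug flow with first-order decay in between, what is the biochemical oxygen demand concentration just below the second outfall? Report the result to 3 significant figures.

8.59 mg/L

After mixing, C = (160.0·1.500 + 27.10·30.50) / 187.1 = 1067/187.1 = 5.700 mg/L; combined flow 187.1 ML/d.
Travel time t = 7.84·1000 / 1.1 = 7127 s = 1.980 h.
Half-life 0.482 d → k = ln 2 / 0.482 = 1.438 d⁻¹.
Decay over the reach: 5.700·exp(−kt) = 5.700·0.8881 = 5.063 mg/L.
Second outfall: C = (187.1·5.063 + 14.40·54.40)/201.5 = 8.589 mg/L.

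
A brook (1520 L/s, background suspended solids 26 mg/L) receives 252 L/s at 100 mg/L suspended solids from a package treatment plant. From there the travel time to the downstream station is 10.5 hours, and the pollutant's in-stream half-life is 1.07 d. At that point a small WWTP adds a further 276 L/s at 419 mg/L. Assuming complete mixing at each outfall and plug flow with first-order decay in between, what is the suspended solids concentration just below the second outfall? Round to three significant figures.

80.3 mg/L

Mass balance: C = (1520·26.00 + 252.0·100.0) / 1772 = 64720/1772 = 36.52 mg/L; combined flow 1772 L/s.
Half-life 1.07 d → k = ln 2 / 1.07 = 0.6478 d⁻¹.
Applying C = C₀e^(−kt): 36.52 × 0.7532 = 27.51 mg/L.
Second outfall: C = (1772·27.51 + 276.0·419.0)/2048 = 80.27 mg/L.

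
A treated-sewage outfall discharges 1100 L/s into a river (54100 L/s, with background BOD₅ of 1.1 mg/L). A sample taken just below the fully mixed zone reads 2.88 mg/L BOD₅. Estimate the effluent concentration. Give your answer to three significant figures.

Mass balance: 54100·1.100 + 1100·Cₑ = 55200·2.880
→ Cₑ = (55200·2.880 − 54100·1.100) / 1100 = 90.42 mg/L.

90.4 mg/L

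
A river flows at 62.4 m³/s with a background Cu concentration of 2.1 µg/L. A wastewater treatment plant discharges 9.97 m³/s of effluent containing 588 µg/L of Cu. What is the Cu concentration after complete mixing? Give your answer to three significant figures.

After mixing, C = (62.40·2.100 + 9.970·588.0) / 72.37 = 5993/72.37 = 82.82 µg/L.

82.8 µg/L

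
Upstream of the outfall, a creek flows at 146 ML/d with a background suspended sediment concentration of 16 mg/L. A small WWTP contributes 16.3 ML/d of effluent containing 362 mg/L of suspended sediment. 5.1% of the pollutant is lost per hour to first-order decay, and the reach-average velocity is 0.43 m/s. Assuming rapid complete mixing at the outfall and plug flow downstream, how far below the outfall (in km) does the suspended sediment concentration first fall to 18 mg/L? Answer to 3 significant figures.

30.7 km

Flow-weighted average: C = (146.0·16.00 + 16.30·362.0) / 162.3 = 8237/162.3 = 50.75 mg/L.
5.1%/h lost → k = −ln(1 − 0.051) = 0.05235 h⁻¹.
Set 50.75·exp(−k·t) = 18 → t = ln(50.75/18)/k = 71280 s = 19.80 h.
Distance = v·t = 0.43·71280 = 30650 m = 30.65 km.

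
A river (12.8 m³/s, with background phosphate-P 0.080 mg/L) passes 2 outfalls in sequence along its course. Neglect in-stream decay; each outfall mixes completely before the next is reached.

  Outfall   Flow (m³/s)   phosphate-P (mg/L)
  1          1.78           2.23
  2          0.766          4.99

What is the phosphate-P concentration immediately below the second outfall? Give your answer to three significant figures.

0.574 mg/L

After outfall 1: Q = 12.80 + 1.780 = 14.58 m³/s; C = (12.80·0.08000 + 1.780·2.230)/14.58 = 0.3425 mg/L.
After outfall 2: Q = 14.58 + 0.7660 = 15.35 m³/s; C = (14.58·0.3425 + 0.7660·4.990)/15.35 = 0.5745 mg/L.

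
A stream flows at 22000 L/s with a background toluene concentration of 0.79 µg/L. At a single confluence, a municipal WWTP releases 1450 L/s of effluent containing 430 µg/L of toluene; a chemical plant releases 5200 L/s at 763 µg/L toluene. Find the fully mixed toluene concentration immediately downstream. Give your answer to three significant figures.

Flow-weighted average: C = (22000·0.7900 + 1450·430.0 + 5200·763.0) / 28650 = 4608000/28650 = 160.9 µg/L.

161 µg/L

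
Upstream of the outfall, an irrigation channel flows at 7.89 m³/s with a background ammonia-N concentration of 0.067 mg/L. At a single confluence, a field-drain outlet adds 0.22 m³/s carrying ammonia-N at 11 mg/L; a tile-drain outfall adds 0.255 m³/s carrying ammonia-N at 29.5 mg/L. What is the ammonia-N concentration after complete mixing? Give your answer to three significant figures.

1.25 mg/L

Flow-weighted average: C = (7.890·0.06700 + 0.2200·11.00 + 0.2550·29.50) / 8.365 = 10.47/8.365 = 1.252 mg/L.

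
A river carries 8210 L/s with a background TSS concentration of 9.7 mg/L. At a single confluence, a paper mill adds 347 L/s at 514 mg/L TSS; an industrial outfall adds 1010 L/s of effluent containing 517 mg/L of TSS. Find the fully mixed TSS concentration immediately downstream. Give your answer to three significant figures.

Flow-weighted average: C = (8210·9.700 + 347.0·514.0 + 1010·517.0) / 9567 = 780200/9567 = 81.55 mg/L.

81.5 mg/L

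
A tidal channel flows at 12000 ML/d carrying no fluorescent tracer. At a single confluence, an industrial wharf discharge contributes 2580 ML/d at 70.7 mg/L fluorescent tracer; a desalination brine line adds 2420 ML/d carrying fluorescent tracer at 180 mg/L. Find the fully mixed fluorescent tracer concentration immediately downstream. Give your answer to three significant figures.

Flow-weighted average: C = (12000·0 + 2580·70.70 + 2420·180.0) / 17000 = 618000/17000 = 36.35 mg/L.

36.4 mg/L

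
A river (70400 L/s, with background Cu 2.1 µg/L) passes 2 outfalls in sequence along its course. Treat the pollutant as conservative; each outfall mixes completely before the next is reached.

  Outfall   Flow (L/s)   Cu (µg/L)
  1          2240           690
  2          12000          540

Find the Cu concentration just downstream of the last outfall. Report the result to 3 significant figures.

96.6 µg/L

Outfall 1: combined Q = 72640 L/s; C = (70400·2.100 + 2240·690.0)/72640 = 23.31 µg/L.
Outfall 2: combined Q = 84640 L/s; C = (72640·23.31 + 12000·540.0)/84640 = 96.57 µg/L.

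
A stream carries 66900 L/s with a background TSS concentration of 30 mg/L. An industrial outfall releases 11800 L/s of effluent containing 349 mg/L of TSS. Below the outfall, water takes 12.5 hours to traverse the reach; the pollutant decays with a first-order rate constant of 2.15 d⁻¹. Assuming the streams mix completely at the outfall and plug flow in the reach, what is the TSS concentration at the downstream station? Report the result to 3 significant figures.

25.4 mg/L

After mixing, C = (66900·30.00 + 11800·349.0) / 78700 = 6125000/78700 = 77.83 mg/L.
After decay, C = 77.83 × e^(−kt) = 77.83 × 0.3263 = 25.40 mg/L.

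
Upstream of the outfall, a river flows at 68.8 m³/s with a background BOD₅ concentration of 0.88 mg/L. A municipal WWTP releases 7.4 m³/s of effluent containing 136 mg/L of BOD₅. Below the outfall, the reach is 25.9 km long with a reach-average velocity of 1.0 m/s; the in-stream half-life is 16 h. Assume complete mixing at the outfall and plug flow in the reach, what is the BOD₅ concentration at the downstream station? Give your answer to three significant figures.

10.3 mg/L

After mixing, C = (68.80·0.8800 + 7.400·136.0) / 76.20 = 1067/76.20 = 14.00 mg/L.
Travel time t = 25.9·1000 / 1.0 = 25900 s = 7.194 h.
Half-life 16 h → k = ln 2 / 16 = 0.04332 h⁻¹ = 1.040 d⁻¹.
Applying C = C₀e^(−kt): 14.00 × 0.7322 = 10.25 mg/L.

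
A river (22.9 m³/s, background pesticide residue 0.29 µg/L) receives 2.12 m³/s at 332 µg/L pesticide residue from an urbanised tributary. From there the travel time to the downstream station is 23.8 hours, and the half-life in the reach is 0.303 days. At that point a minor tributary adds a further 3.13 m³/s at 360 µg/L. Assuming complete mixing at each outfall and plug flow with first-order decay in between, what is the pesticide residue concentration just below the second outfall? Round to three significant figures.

Mass balance: C = (22.90·0.2900 + 2.120·332.0) / 25.02 = 710.5/25.02 = 28.40 µg/L; combined flow 25.02 m³/s.
Half-life 0.303 d → k = ln 2 / 0.303 = 2.288 d⁻¹.
Decay over the reach: 28.40·exp(−kt) = 28.40·0.1035 = 2.938 µg/L.
Second outfall: C = (25.02·2.938 + 3.130·360.0)/28.15 = 42.64 µg/L.

42.6 µg/L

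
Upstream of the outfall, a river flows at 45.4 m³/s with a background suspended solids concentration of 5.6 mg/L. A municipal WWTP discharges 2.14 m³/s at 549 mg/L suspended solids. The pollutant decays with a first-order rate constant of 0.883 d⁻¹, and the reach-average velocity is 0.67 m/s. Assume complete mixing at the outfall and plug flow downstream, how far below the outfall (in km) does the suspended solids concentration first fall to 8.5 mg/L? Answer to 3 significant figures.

Conservation of mass: C = (45.40·5.600 + 2.140·549.0) / 47.54 = 1429/47.54 = 30.06 mg/L.
Set 30.06·exp(−k·t) = 8.5 → t = ln(30.06/8.5)/k = 123600 s = 34.33 h.
Distance = v·t = 0.67·123600 = 82810 m = 82.81 km.

82.8 km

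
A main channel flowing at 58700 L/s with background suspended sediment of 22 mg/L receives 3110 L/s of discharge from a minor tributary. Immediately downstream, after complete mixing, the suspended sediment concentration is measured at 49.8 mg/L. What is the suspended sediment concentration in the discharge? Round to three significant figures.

575 mg/L

Mass balance: 58700·22.00 + 3110·Cₑ = 61810·49.80
→ Cₑ = (61810·49.80 − 58700·22.00) / 3110 = 574.5 mg/L.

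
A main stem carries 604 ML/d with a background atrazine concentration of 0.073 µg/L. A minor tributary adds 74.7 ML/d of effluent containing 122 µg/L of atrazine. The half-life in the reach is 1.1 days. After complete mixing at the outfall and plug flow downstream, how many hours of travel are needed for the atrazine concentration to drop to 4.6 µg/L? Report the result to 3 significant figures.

After mixing, C = (604.0·0.07300 + 74.70·122.0) / 678.7 = 9157/678.7 = 13.49 µg/L.
Half-life 1.1 d → k = ln 2 / 1.1 = 0.6301 d⁻¹.
13.49·exp(−k·t) = 4.6 → t = ln(13.49/4.6)/k = 147500 s = 40.99 h.

41.0 h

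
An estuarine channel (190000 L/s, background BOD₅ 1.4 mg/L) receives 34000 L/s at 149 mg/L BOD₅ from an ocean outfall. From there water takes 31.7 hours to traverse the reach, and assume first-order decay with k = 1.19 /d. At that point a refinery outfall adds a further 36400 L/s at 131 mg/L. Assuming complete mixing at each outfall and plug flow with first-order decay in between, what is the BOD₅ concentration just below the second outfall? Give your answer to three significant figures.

22.6 mg/L

Flow-weighted average: C = (190000·1.400 + 34000·149.0) / 224000 = 5332000/224000 = 23.80 mg/L; combined flow 224000 L/s.
After decay, C = 23.80 × e^(−kt) = 23.80 × 0.2077 = 4.943 mg/L.
At the second outfall, C = (224000·4.943 + 36400·131.0) / (224000 + 36400) = 22.56 mg/L.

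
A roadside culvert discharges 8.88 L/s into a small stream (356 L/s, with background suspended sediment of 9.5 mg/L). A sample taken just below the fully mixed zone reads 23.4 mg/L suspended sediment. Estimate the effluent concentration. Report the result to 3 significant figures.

581 mg/L

Mass balance: 356.0·9.500 + 8.880·Cₑ = 364.9·23.40
→ Cₑ = (364.9·23.40 − 356.0·9.500) / 8.880 = 580.7 mg/L.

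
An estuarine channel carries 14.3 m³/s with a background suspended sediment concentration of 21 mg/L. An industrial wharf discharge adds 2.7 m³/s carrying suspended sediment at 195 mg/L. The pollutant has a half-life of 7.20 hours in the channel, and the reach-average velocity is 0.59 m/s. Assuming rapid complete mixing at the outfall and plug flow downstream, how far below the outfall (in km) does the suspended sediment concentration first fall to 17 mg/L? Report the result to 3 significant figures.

23.2 km

Conservation of mass: C = (14.30·21.00 + 2.700·195.0) / 17.00 = 826.8/17.00 = 48.64 mg/L.
Half-life 7.20 h → k = ln 2 / 7.20 = 0.09627 h⁻¹ = 2.310 d⁻¹.
Set 48.64·exp(−k·t) = 17 → t = ln(48.64/17)/k = 39310 s = 10.92 h.
Distance = v·t = 0.59·39310 = 23190 m = 23.19 km.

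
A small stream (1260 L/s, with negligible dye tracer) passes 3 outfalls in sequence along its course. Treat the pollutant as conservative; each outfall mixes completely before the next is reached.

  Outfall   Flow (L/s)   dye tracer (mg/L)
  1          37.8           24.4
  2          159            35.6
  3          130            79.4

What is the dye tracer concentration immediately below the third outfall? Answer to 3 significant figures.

After outfall 1: Q = 1260 + 37.80 = 1298 L/s; C = (1260·0 + 37.80·24.40)/1298 = 0.7107 mg/L.
After outfall 2: Q = 1298 + 159.0 = 1457 L/s; C = (1298·0.7107 + 159.0·35.60)/1457 = 4.519 mg/L.
After outfall 3: Q = 1457 + 130.0 = 1587 L/s; C = (1457·4.519 + 130.0·79.40)/1587 = 10.65 mg/L.

10.7 mg/L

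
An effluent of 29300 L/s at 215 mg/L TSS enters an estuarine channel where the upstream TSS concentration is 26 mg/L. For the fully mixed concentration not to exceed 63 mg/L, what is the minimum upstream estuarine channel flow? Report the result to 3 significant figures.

120000 L/s

Set C_mix = 63: (Q·26.00 + 29300·215.0) / (Q + 29300) = 63
→ Q = 29300·(215.0 − 63)/(63 − 26.00) = 120400 L/s.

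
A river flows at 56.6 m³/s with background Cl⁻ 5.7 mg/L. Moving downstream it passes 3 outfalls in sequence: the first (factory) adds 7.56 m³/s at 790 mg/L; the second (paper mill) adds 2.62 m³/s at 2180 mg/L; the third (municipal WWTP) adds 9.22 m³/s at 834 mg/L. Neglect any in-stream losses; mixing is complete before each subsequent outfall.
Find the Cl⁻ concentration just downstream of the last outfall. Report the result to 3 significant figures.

After outfall 1: Q = 56.60 + 7.560 = 64.16 m³/s; C = (56.60·5.700 + 7.560·790.0)/64.16 = 98.11 mg/L.
After outfall 2: Q = 64.16 + 2.620 = 66.78 m³/s; C = (64.16·98.11 + 2.620·2180)/66.78 = 179.8 mg/L.
After outfall 3: Q = 66.78 + 9.220 = 76.00 m³/s; C = (66.78·179.8 + 9.220·834.0)/76.00 = 259.2 mg/L.

259 mg/L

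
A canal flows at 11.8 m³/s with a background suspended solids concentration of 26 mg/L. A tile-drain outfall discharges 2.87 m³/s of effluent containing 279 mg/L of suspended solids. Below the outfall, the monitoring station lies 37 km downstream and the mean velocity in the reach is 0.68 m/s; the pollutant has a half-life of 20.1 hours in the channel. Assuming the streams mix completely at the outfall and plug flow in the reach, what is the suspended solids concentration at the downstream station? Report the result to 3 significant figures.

44.8 mg/L

Mass balance: C = (11.80·26.00 + 2.870·279.0) / 14.67 = 1108/14.67 = 75.50 mg/L.
Travel time t = 37·1000 / 0.68 = 54410 s = 15.11 h.
Half-life 20.1 h → k = ln 2 / 20.1 = 0.03448 h⁻¹ = 0.8276 d⁻¹.
Decay over the reach: 75.50·exp(−kt) = 75.50·0.5938 = 44.83 mg/L.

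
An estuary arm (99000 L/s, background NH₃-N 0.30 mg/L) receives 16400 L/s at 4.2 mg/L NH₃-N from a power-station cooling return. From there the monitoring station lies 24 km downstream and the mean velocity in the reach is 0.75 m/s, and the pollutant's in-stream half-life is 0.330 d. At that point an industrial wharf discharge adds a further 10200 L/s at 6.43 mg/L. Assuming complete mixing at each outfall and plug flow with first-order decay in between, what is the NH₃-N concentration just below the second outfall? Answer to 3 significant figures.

Conservation of mass: C = (99000·0.3000 + 16400·4.200) / 115400 = 98580/115400 = 0.8542 mg/L; combined flow 115400 L/s.
Travel time t = 24·1000 / 0.75 = 32000 s = 8.889 h.
Half-life 0.330 d → k = ln 2 / 0.330 = 2.100 d⁻¹.
After decay, C = 0.8542 × e^(−kt) = 0.8542 × 0.4593 = 0.3924 mg/L.
At the second outfall, C = (115400·0.3924 + 10200·6.430) / (115400 + 10200) = 0.8827 mg/L.

0.883 mg/L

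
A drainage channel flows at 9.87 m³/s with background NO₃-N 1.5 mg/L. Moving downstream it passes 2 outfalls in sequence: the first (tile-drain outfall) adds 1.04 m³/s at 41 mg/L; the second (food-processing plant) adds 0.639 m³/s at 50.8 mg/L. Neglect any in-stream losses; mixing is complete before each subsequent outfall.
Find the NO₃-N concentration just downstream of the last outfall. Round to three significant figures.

Outfall 1: combined Q = 10.91 m³/s; C = (9.870·1.500 + 1.040·41.00)/10.91 = 5.265 mg/L.
Outfall 2: combined Q = 11.55 m³/s; C = (10.91·5.265 + 0.6390·50.80)/11.55 = 7.785 mg/L.

7.78 mg/L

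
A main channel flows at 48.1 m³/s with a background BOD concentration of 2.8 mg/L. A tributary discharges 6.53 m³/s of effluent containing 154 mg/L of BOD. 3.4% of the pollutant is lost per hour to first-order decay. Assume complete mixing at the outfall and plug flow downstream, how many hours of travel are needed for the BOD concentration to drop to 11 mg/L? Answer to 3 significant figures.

18.5 h

Conservation of mass: C = (48.10·2.800 + 6.530·154.0) / 54.63 = 1140/54.63 = 20.87 mg/L.
3.4%/h lost → k = −ln(1 − 0.034) = 0.03459 h⁻¹.
20.87·exp(−k·t) = 11 → t = ln(20.87/11)/k = 66670 s = 18.52 h.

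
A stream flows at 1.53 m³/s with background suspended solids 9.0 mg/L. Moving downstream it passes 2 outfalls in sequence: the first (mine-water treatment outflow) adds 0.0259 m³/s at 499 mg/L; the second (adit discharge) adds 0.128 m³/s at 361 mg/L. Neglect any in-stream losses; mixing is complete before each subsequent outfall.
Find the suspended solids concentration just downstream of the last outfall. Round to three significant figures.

After outfall 1: Q = 1.530 + 0.02590 = 1.556 m³/s; C = (1.530·9.000 + 0.02590·499.0)/1.556 = 17.16 mg/L.
After outfall 2: Q = 1.556 + 0.1280 = 1.684 m³/s; C = (1.556·17.16 + 0.1280·361.0)/1.684 = 43.29 mg/L.

43.3 mg/L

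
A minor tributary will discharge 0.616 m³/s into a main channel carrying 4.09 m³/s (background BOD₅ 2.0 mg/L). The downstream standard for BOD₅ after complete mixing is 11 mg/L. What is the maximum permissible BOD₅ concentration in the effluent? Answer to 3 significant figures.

70.8 mg/L

At the limit, (Qr·Cr + Qe·Cₑ)/(Qr + Qe) = 11:
Cₑ = (4.706·11 − 4.090·2.000) / 0.6160 = 70.76 mg/L.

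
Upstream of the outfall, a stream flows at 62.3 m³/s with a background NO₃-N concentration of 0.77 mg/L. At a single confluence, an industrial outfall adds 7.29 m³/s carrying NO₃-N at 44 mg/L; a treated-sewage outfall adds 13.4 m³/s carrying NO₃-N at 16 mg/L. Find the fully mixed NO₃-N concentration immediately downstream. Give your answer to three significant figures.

Conservation of mass: C = (62.30·0.7700 + 7.290·44.00 + 13.40·16.00) / 82.99 = 583.1/82.99 = 7.027 mg/L.

7.03 mg/L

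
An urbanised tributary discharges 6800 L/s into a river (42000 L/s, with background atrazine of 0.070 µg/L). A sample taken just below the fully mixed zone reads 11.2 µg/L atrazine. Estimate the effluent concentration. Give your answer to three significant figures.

Mass balance: 42000·0.07000 + 6800·Cₑ = 48800·11.20
→ Cₑ = (48800·11.20 − 42000·0.07000) / 6800 = 79.94 µg/L.

79.9 µg/L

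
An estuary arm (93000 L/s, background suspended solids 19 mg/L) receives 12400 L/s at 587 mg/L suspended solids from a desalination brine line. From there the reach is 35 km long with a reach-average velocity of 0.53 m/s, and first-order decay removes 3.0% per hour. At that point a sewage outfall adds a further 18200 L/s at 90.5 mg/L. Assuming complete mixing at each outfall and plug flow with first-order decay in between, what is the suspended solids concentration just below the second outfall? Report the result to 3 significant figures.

Mass balance: C = (93000·19.00 + 12400·587.0) / 105400 = 9046000/105400 = 85.82 mg/L; combined flow 105400 L/s.
Travel time t = 35·1000 / 0.53 = 66040 s = 18.34 h.
3.0%/h lost → k = −ln(1 − 0.03) = 0.03046 h⁻¹.
Decay over the reach: 85.82·exp(−kt) = 85.82·0.5719 = 49.09 mg/L.
At the second outfall, C = (105400·49.09 + 18200·90.50) / (105400 + 18200) = 55.18 mg/L.

55.2 mg/L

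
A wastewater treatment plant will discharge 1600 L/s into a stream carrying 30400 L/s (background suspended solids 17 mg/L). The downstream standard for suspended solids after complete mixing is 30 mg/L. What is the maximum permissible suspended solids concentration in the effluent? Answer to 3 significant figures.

277 mg/L

At the limit, (Qr·Cr + Qe·Cₑ)/(Qr + Qe) = 30:
Cₑ = (32000·30 − 30400·17.00) / 1600 = 277.0 mg/L.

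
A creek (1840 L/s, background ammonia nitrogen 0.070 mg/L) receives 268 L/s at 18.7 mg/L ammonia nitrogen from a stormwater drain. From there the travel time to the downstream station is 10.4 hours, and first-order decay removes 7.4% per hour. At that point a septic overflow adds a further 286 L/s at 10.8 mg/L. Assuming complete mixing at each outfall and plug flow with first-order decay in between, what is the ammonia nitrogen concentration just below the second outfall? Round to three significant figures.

After mixing, C = (1840·0.07000 + 268.0·18.70) / 2108 = 5140/2108 = 2.439 mg/L; combined flow 2108 L/s.
7.4%/h lost → k = −ln(1 − 0.074) = 0.07688 h⁻¹.
Decay over the reach: 2.439·exp(−kt) = 2.439·0.4495 = 1.096 mg/L.
At the second outfall, C = (2108·1.096 + 286.0·10.80) / (2108 + 286.0) = 2.255 mg/L.

2.26 mg/L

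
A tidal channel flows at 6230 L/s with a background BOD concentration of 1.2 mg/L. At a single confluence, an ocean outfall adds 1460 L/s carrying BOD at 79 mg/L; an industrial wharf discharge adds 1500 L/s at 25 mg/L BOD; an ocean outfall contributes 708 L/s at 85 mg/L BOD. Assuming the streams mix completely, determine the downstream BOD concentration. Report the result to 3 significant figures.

Mixed concentration C = ΣQC/ΣQ = (6230·1.200 + 1460·79.00 + 1500·25.00 + 708.0·85.00) / 9898 = 220500/9898 = 22.28 mg/L.

22.3 mg/L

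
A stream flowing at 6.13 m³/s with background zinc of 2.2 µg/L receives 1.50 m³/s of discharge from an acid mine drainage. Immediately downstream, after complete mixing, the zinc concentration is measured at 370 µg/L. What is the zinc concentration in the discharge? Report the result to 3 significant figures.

1870 µg/L

Mass balance: 6.130·2.200 + 1.500·Cₑ = 7.630·370.0
→ Cₑ = (7.630·370.0 − 6.130·2.200) / 1.500 = 1873 µg/L.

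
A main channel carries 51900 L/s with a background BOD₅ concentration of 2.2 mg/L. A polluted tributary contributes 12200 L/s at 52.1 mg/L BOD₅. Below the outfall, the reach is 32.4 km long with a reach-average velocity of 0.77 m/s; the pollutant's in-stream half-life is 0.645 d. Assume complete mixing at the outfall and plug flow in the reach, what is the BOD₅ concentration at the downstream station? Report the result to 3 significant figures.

6.93 mg/L

Conservation of mass: C = (51900·2.200 + 12200·52.10) / 64100 = 749800/64100 = 11.70 mg/L.
Travel time t = 32.4·1000 / 0.77 = 42080 s = 11.69 h.
Half-life 0.645 d → k = ln 2 / 0.645 = 1.075 d⁻¹.
Applying C = C₀e^(−kt): 11.70 × 0.5925 = 6.931 mg/L.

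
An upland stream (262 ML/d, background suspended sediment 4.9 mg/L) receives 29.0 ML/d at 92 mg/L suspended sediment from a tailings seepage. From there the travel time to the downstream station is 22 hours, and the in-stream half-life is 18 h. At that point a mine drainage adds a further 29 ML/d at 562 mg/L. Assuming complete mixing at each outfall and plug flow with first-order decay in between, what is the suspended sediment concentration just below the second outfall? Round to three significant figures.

56.2 mg/L

Mass balance: C = (262.0·4.900 + 29.00·92.00) / 291.0 = 3952/291.0 = 13.58 mg/L; combined flow 291.0 ML/d.
Half-life 18 h → k = ln 2 / 18 = 0.03851 h⁻¹ = 0.9242 d⁻¹.
First-order decay: C = 13.58·exp(−k·t) = 13.58·0.4286 = 5.821 mg/L.
Second outfall: C = (291.0·5.821 + 29.00·562.0)/320.0 = 56.22 mg/L.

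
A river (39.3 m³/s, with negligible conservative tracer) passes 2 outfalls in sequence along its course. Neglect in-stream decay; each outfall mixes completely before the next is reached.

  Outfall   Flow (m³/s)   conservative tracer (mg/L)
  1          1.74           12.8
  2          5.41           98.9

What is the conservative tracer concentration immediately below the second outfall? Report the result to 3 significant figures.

12.0 mg/L

After outfall 1: Q = 39.30 + 1.740 = 41.04 m³/s; C = (39.30·0 + 1.740·12.80)/41.04 = 0.5427 mg/L.
After outfall 2: Q = 41.04 + 5.410 = 46.45 m³/s; C = (41.04·0.5427 + 5.410·98.90)/46.45 = 12.00 mg/L.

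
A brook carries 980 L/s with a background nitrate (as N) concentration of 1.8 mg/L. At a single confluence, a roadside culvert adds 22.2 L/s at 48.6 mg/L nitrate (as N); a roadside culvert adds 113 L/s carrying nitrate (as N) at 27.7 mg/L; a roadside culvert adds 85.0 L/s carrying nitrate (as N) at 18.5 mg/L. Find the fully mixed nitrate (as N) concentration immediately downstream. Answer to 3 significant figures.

Mass balance: C = (980.0·1.800 + 22.20·48.60 + 113.0·27.70 + 85.00·18.50) / 1200 = 7546/1200 = 6.287 mg/L.

6.29 mg/L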